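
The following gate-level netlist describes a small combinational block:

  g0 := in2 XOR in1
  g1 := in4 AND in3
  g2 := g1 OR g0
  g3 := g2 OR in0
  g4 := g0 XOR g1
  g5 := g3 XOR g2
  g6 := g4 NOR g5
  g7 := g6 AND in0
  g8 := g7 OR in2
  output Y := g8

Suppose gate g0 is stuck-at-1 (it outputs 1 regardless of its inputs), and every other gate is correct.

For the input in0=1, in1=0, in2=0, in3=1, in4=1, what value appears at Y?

Propagate with g0 forced: g0=1 [stuck-at-1], g1=1, g2=1, g3=1, g4=0, g5=0, g6=1, g7=1, g8=1.
So Y = 1. (Without the fault it would be 0.)

1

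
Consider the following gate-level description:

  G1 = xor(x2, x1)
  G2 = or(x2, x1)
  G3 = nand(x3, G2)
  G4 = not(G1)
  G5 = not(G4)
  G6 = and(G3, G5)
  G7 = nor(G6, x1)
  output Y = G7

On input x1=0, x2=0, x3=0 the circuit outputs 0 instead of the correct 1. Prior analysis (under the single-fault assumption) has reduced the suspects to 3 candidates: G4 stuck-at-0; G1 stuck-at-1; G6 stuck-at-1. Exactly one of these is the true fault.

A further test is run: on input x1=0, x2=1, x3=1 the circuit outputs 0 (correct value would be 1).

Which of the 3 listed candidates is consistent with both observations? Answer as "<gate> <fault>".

G6 stuck-at-1

Evaluate each candidate on input x1=0, x2=1, x3=1:
  G4 stuck-at-0: G1=1, G2=1, G3=0, G4=0 [stuck-at-0], G5=1, G6=0, G7=1 → 1 — eliminated
  G1 stuck-at-1: G1=1 [stuck-at-1], G2=1, G3=0, G4=0, G5=1, G6=0, G7=1 → 1 — eliminated
  G6 stuck-at-1: G1=1, G2=1, G3=0, G4=0, G5=1, G6=1 [stuck-at-1], G7=0 → 0 — matches
Only G6 stuck-at-1 reproduces the observed 0.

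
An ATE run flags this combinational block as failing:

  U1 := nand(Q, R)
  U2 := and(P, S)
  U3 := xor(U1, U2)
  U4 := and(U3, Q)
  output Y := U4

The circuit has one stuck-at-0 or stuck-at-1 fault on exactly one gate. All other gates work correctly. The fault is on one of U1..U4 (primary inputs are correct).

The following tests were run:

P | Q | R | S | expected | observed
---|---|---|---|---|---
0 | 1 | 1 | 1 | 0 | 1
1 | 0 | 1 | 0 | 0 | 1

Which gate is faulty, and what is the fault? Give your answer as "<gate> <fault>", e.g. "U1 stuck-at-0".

U4 stuck-at-1

Fault-free values for test 1 (P=0, Q=1, R=1, S=1): U1=0, U2=0, U3=0, U4=0, giving Y=0. Observed 1.
Test 1: faults giving observed 1 are {U1 stuck-at-1, U2 stuck-at-1, U3 stuck-at-1, U4 stuck-at-1}.
Test 2 (P=1, Q=0, R=1, S=0): fault-free U1=1, U2=0, U3=1, U4=0 → 0; observed 1. Eliminates U1 stuck-at-1, U2 stuck-at-1, U3 stuck-at-1.
Only U4 stuck-at-1 is consistent with every test.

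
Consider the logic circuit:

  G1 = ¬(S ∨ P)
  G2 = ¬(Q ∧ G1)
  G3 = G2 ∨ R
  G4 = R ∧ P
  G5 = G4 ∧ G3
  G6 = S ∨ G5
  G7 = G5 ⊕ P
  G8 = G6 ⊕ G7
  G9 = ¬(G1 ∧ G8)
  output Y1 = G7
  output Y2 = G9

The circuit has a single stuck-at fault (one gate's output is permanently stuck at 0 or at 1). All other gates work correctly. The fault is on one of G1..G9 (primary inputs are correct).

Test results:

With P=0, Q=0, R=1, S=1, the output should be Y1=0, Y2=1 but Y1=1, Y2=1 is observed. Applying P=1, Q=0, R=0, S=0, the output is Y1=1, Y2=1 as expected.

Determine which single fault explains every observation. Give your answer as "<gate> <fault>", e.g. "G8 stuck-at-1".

Fault-free values for test 1 (P=0, Q=0, R=1, S=1): G1=0, G2=1, G3=1, G4=0, G5=0, G6=1, G7=0, G8=1, G9=1, giving Y1=0, Y2=1. Observed Y1=1, Y2=1.
Test 1: faults giving observed Y1=1, Y2=1 are {G4 stuck-at-1, G5 stuck-at-1, G7 stuck-at-1}.
Test 2 (P=1, Q=0, R=0, S=0): fault-free G1=0, G2=1, G3=1, G4=0, G5=0, G6=0, G7=1, G8=1, G9=1 → Y1=1, Y2=1; observed Y1=1, Y2=1. Eliminates G4 stuck-at-1, G5 stuck-at-1.
Only G7 stuck-at-1 is consistent with every test.

G7 stuck-at-1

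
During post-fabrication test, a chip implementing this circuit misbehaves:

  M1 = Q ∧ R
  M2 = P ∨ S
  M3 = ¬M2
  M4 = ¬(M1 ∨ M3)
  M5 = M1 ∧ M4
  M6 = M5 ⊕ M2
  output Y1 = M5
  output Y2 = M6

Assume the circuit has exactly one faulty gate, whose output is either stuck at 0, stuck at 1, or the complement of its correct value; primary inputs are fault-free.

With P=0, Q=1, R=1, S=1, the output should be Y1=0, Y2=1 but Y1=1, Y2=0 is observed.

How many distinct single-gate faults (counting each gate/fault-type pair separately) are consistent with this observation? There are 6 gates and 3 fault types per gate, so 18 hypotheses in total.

Fault-free: M1=1, M2=1, M3=0, M4=0, M5=0, M6=1 → Y1=0, Y2=1. Observed Y1=1, Y2=0.
  M1: none of the 3 fault types match ✗
  M2: none of the 3 fault types match ✗
  M3: none of the 3 fault types match ✗
  M4: stuck-at-1, inverted output ✓; others ✗
  M5: stuck-at-1, inverted output ✓; others ✗
  M6: none of the 3 fault types match ✗
Consistent faults: {M4 stuck-at-1, M4 inverted output, M5 stuck-at-1, M5 inverted output} — 4 in all.

4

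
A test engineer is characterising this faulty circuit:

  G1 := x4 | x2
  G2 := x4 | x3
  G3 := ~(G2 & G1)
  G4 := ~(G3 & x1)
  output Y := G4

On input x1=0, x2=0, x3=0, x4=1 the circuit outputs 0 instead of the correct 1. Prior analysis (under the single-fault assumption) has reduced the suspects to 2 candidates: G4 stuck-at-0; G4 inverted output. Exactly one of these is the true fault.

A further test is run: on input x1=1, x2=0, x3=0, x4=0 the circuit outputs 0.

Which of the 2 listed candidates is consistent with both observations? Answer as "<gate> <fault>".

G4 stuck-at-0

Evaluate each candidate on input x1=1, x2=0, x3=0, x4=0:
  G4 stuck-at-0: G1=0, G2=0, G3=1, G4=0 [stuck-at-0] → 0 — matches
  G4 inverted output: G1=0, G2=0, G3=1, G4=1 [inverted output] → 1 — eliminated
Only G4 stuck-at-0 reproduces the observed 0.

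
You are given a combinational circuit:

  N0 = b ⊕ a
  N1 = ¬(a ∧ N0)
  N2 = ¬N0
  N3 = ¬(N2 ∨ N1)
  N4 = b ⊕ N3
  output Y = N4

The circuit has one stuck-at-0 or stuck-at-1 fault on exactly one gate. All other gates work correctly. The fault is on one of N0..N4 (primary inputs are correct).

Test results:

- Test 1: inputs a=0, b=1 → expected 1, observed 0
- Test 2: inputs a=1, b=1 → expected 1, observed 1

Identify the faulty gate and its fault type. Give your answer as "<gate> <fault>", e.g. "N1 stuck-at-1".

Fault-free values for test 1 (a=0, b=1): N0=1, N1=1, N2=0, N3=0, N4=1, giving Y=1. Observed 0.
Test 1: faults giving observed 0 are {N1 stuck-at-0, N3 stuck-at-1, N4 stuck-at-0}.
Test 2 (a=1, b=1): fault-free N0=0, N1=1, N2=1, N3=0, N4=1 → 1; observed 1. Eliminates N3 stuck-at-1, N4 stuck-at-0.
Only N1 stuck-at-0 is consistent with every test.

N1 stuck-at-0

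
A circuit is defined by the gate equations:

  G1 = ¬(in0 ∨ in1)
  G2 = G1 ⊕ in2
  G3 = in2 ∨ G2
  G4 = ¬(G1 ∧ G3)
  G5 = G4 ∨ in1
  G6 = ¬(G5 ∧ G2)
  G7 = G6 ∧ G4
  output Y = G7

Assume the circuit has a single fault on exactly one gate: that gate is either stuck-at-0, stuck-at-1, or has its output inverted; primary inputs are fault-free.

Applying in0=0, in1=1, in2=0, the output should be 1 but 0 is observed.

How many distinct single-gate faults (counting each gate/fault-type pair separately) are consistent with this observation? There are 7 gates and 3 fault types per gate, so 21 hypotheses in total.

10

Fault-free: G1=0, G2=0, G3=0, G4=1, G5=1, G6=1, G7=1 → 1. Observed 0.
  G1: stuck-at-1, inverted output ✓; others ✗
  G2: stuck-at-1, inverted output ✓; others ✗
  G3: none of the 3 fault types match ✗
  G4: stuck-at-0, inverted output ✓; others ✗
  G5: none of the 3 fault types match ✗
  G6: stuck-at-0, inverted output ✓; others ✗
  G7: stuck-at-0, inverted output ✓; others ✗
Consistent faults: {G1 stuck-at-1, G1 inverted output, G2 stuck-at-1, G2 inverted output, G4 stuck-at-0, G4 inverted output, G6 stuck-at-0, G6 inverted output, G7 stuck-at-0, G7 inverted output} — 10 in all.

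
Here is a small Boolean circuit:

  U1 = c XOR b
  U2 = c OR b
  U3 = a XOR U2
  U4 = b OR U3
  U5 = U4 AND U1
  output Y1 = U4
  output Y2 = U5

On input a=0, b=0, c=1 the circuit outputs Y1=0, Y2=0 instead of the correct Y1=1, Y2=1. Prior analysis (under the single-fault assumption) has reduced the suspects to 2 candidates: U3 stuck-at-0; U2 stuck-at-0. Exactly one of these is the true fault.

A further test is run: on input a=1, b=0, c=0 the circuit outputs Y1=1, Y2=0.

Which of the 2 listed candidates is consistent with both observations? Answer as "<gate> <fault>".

U2 stuck-at-0

Evaluate each candidate on input a=1, b=0, c=0:
  U3 stuck-at-0: U1=0, U2=0, U3=0 [stuck-at-0], U4=0, U5=0 → Y1=0, Y2=0 — eliminated
  U2 stuck-at-0: U1=0, U2=0 [stuck-at-0], U3=1, U4=1, U5=0 → Y1=1, Y2=0 — matches
Only U2 stuck-at-0 reproduces the observed Y1=1, Y2=0.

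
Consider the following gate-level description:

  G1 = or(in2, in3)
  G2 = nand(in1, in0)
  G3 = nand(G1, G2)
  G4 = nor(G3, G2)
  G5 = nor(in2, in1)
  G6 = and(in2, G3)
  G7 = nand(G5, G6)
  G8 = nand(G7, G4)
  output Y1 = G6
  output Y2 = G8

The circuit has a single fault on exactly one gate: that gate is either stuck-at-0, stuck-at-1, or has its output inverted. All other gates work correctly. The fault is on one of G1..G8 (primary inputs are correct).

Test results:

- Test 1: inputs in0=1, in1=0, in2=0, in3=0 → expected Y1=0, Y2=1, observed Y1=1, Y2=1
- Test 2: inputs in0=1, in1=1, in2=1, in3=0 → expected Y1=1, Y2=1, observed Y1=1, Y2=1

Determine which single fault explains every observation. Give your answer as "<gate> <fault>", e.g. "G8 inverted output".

Fault-free values for test 1 (in0=1, in1=0, in2=0, in3=0): G1=0, G2=1, G3=1, G4=0, G5=1, G6=0, G7=1, G8=1, giving Y1=0, Y2=1. Observed Y1=1, Y2=1.
Test 1: faults giving observed Y1=1, Y2=1 are {G6 stuck-at-1, G6 inverted output}.
Test 2 (in0=1, in1=1, in2=1, in3=0): fault-free G1=1, G2=0, G3=1, G4=0, G5=0, G6=1, G7=1, G8=1 → Y1=1, Y2=1; observed Y1=1, Y2=1. Eliminates G6 inverted output.
Only G6 stuck-at-1 is consistent with every test.

G6 stuck-at-1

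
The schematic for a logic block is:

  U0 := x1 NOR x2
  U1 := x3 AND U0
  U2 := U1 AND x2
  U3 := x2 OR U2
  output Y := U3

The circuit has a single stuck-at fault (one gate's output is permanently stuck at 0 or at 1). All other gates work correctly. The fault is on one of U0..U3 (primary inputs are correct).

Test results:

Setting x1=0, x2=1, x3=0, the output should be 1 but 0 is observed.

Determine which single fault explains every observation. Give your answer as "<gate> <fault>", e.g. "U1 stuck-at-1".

Fault-free values for test 1 (x1=0, x2=1, x3=0): U0=0, U1=0, U2=0, U3=1, giving Y=1. Observed 0.
Test 1: faults giving observed 0 are {U3 stuck-at-0}.
Only U3 stuck-at-0 is consistent with every test.

U3 stuck-at-0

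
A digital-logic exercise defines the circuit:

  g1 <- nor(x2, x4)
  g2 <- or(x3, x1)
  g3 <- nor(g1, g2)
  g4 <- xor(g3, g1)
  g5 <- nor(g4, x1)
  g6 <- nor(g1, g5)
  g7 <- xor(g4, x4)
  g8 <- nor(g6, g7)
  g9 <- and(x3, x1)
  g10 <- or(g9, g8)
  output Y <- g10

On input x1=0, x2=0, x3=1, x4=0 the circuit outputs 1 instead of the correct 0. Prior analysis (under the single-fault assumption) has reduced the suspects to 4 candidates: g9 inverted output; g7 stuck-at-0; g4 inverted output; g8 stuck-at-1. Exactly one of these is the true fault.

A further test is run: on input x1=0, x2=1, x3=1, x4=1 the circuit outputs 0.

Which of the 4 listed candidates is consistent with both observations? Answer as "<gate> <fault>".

Evaluate each candidate on input x1=0, x2=1, x3=1, x4=1:
  g9 inverted output: g1=0, g2=1, g3=0, g4=0, g5=1, g6=0, g7=1, g8=0, g9=1 [inverted output], g10=1 → 1 — eliminated
  g7 stuck-at-0: g1=0, g2=1, g3=0, g4=0, g5=1, g6=0, g7=0 [stuck-at-0], g8=1, g9=0, g10=1 → 1 — eliminated
  g4 inverted output: g1=0, g2=1, g3=0, g4=1 [inverted output], g5=0, g6=1, g7=0, g8=0, g9=0, g10=0 → 0 — matches
  g8 stuck-at-1: g1=0, g2=1, g3=0, g4=0, g5=1, g6=0, g7=1, g8=1 [stuck-at-1], g9=0, g10=1 → 1 — eliminated
Only g4 inverted output reproduces the observed 0.

g4 inverted output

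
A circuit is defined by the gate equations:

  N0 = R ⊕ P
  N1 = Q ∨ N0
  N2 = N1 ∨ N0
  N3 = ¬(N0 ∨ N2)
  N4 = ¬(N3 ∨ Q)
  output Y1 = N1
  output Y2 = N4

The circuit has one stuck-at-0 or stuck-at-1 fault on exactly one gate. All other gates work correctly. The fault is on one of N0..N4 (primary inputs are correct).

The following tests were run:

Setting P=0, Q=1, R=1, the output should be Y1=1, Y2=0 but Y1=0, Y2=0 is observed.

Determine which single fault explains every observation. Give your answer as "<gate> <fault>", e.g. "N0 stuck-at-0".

Fault-free values for test 1 (P=0, Q=1, R=1): N0=1, N1=1, N2=1, N3=0, N4=0, giving Y1=1, Y2=0. Observed Y1=0, Y2=0.
Test 1: faults giving observed Y1=0, Y2=0 are {N1 stuck-at-0}.
Only N1 stuck-at-0 is consistent with every test.

N1 stuck-at-0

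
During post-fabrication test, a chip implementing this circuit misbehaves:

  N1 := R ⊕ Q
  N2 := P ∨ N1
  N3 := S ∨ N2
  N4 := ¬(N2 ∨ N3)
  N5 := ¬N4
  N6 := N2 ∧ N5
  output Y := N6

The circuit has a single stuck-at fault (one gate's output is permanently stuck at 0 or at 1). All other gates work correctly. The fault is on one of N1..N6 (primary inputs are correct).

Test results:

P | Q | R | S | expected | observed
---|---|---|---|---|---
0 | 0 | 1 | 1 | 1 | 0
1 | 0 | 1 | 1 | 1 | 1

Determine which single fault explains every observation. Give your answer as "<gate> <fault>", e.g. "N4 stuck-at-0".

Fault-free values for test 1 (P=0, Q=0, R=1, S=1): N1=1, N2=1, N3=1, N4=0, N5=1, N6=1, giving Y=1. Observed 0.
Test 1: faults giving observed 0 are {N1 stuck-at-0, N2 stuck-at-0, N4 stuck-at-1, N5 stuck-at-0, N6 stuck-at-0}.
Test 2 (P=1, Q=0, R=1, S=1): fault-free N1=1, N2=1, N3=1, N4=0, N5=1, N6=1 → 1; observed 1. Eliminates N2 stuck-at-0, N4 stuck-at-1, N5 stuck-at-0, N6 stuck-at-0.
Only N1 stuck-at-0 is consistent with every test.

N1 stuck-at-0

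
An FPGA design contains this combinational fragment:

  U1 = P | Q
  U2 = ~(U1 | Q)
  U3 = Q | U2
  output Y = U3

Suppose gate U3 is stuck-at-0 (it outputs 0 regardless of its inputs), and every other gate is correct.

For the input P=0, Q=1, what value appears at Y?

0

Propagate with U3 forced: U1=1, U2=0, U3=0 [stuck-at-0].
So Y = 0. (Without the fault it would be 1.)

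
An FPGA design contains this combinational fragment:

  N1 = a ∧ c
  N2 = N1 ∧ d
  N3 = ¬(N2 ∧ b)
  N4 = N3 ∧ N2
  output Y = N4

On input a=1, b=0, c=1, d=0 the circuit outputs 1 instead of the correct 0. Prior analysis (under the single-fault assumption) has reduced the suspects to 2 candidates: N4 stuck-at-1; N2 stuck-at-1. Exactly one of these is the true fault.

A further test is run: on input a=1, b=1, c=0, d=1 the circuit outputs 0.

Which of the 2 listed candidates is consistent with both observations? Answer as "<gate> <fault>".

N2 stuck-at-1

Evaluate each candidate on input a=1, b=1, c=0, d=1:
  N4 stuck-at-1: N1=0, N2=0, N3=1, N4=1 [stuck-at-1] → 1 — eliminated
  N2 stuck-at-1: N1=0, N2=1 [stuck-at-1], N3=0, N4=0 → 0 — matches
Only N2 stuck-at-1 reproduces the observed 0.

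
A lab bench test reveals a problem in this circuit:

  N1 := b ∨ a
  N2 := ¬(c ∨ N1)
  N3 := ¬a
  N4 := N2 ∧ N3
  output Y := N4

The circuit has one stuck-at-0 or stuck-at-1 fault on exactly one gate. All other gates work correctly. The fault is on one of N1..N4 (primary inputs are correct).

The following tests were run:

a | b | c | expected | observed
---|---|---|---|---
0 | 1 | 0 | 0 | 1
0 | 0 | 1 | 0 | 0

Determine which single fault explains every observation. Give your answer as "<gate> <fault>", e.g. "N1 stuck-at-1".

Fault-free values for test 1 (a=0, b=1, c=0): N1=1, N2=0, N3=1, N4=0, giving Y=0. Observed 1.
Test 1: faults giving observed 1 are {N1 stuck-at-0, N2 stuck-at-1, N4 stuck-at-1}.
Test 2 (a=0, b=0, c=1): fault-free N1=0, N2=0, N3=1, N4=0 → 0; observed 0. Eliminates N2 stuck-at-1, N4 stuck-at-1.
Only N1 stuck-at-0 is consistent with every test.

N1 stuck-at-0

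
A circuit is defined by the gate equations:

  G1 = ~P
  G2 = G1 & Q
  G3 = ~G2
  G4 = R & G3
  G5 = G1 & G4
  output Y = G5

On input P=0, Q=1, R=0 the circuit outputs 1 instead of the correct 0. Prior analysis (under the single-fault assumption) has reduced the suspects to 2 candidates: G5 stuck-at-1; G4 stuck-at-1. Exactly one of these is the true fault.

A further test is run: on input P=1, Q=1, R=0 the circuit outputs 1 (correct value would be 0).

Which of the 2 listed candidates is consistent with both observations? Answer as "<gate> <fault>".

Evaluate each candidate on input P=1, Q=1, R=0:
  G5 stuck-at-1: G1=0, G2=0, G3=1, G4=0, G5=1 [stuck-at-1] → 1 — matches
  G4 stuck-at-1: G1=0, G2=0, G3=1, G4=1 [stuck-at-1], G5=0 → 0 — eliminated
Only G5 stuck-at-1 reproduces the observed 1.

G5 stuck-at-1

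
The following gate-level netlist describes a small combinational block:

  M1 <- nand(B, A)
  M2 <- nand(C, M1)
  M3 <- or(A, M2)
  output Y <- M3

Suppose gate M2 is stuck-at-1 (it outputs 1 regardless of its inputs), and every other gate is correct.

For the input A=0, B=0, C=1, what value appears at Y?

Propagate with M2 forced: M1=1, M2=1 [stuck-at-1], M3=1.
So Y = 1. (Without the fault it would be 0.)

1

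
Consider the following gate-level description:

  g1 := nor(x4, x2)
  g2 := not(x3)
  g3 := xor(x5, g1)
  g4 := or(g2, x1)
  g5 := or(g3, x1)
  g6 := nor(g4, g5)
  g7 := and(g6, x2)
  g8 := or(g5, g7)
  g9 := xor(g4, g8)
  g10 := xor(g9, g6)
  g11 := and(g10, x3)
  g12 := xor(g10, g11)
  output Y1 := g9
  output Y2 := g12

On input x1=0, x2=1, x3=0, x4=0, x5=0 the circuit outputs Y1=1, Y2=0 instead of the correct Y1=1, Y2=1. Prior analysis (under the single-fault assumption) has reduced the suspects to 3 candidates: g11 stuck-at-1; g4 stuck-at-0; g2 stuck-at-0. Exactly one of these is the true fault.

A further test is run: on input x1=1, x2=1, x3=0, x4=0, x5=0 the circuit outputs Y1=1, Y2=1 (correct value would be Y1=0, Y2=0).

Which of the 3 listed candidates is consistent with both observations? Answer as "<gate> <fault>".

g4 stuck-at-0

Evaluate each candidate on input x1=1, x2=1, x3=0, x4=0, x5=0:
  g11 stuck-at-1: g1=0, g2=1, g3=0, g4=1, g5=1, g6=0, g7=0, g8=1, g9=0, g10=0, g11=1 [stuck-at-1], g12=1 → Y1=0, Y2=1 — eliminated
  g4 stuck-at-0: g1=0, g2=1, g3=0, g4=0 [stuck-at-0], g5=1, g6=0, g7=0, g8=1, g9=1, g10=1, g11=0, g12=1 → Y1=1, Y2=1 — matches
  g2 stuck-at-0: g1=0, g2=0 [stuck-at-0], g3=0, g4=1, g5=1, g6=0, g7=0, g8=1, g9=0, g10=0, g11=0, g12=0 → Y1=0, Y2=0 — eliminated
Only g4 stuck-at-0 reproduces the observed Y1=1, Y2=1.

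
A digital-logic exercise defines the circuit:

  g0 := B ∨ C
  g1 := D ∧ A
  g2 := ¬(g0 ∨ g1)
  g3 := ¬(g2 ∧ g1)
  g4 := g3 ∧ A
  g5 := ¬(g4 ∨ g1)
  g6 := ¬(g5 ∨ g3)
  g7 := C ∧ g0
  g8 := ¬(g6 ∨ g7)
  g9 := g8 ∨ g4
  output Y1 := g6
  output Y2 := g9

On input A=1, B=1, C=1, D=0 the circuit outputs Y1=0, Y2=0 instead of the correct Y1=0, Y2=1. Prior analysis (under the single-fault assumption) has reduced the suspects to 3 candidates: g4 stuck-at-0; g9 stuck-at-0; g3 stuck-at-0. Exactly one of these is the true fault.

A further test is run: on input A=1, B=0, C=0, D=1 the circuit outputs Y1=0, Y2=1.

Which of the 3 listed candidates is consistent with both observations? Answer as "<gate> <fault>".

Evaluate each candidate on input A=1, B=0, C=0, D=1:
  g4 stuck-at-0: g0=0, g1=1, g2=0, g3=1, g4=0 [stuck-at-0], g5=0, g6=0, g7=0, g8=1, g9=1 → Y1=0, Y2=1 — matches
  g9 stuck-at-0: g0=0, g1=1, g2=0, g3=1, g4=1, g5=0, g6=0, g7=0, g8=1, g9=0 [stuck-at-0] → Y1=0, Y2=0 — eliminated
  g3 stuck-at-0: g0=0, g1=1, g2=0, g3=0 [stuck-at-0], g4=0, g5=0, g6=1, g7=0, g8=0, g9=0 → Y1=1, Y2=0 — eliminated
Only g4 stuck-at-0 reproduces the observed Y1=0, Y2=1.

g4 stuck-at-0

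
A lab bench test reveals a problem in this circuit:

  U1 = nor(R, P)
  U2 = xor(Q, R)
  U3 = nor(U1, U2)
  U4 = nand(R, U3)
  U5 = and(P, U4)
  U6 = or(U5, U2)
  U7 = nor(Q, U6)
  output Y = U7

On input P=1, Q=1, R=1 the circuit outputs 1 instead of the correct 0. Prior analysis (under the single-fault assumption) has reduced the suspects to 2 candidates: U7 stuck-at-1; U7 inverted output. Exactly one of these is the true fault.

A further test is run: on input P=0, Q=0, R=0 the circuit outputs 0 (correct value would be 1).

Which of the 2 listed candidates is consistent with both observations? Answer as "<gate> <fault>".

Evaluate each candidate on input P=0, Q=0, R=0:
  U7 stuck-at-1: U1=1, U2=0, U3=0, U4=1, U5=0, U6=0, U7=1 [stuck-at-1] → 1 — eliminated
  U7 inverted output: U1=1, U2=0, U3=0, U4=1, U5=0, U6=0, U7=0 [inverted output] → 0 — matches
Only U7 inverted output reproduces the observed 0.

U7 inverted output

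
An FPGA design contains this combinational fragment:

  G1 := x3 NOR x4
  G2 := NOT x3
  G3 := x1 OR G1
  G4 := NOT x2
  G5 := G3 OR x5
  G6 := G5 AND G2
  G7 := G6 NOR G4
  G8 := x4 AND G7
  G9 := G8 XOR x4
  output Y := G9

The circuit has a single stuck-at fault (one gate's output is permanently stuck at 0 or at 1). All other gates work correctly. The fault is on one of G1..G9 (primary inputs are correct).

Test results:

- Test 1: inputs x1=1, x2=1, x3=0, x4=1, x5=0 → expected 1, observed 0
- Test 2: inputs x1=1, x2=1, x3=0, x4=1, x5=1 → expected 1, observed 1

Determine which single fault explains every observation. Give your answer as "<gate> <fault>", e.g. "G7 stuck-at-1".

Fault-free values for test 1 (x1=1, x2=1, x3=0, x4=1, x5=0): G1=0, G2=1, G3=1, G4=0, G5=1, G6=1, G7=0, G8=0, G9=1, giving Y=1. Observed 0.
Test 1: faults giving observed 0 are {G2 stuck-at-0, G3 stuck-at-0, G5 stuck-at-0, G6 stuck-at-0, G7 stuck-at-1, G8 stuck-at-1, G9 stuck-at-0}.
Test 2 (x1=1, x2=1, x3=0, x4=1, x5=1): fault-free G1=0, G2=1, G3=1, G4=0, G5=1, G6=1, G7=0, G8=0, G9=1 → 1; observed 1. Eliminates G2 stuck-at-0, G5 stuck-at-0, G6 stuck-at-0, G7 stuck-at-1, G8 stuck-at-1, G9 stuck-at-0.
Only G3 stuck-at-0 is consistent with every test.

G3 stuck-at-0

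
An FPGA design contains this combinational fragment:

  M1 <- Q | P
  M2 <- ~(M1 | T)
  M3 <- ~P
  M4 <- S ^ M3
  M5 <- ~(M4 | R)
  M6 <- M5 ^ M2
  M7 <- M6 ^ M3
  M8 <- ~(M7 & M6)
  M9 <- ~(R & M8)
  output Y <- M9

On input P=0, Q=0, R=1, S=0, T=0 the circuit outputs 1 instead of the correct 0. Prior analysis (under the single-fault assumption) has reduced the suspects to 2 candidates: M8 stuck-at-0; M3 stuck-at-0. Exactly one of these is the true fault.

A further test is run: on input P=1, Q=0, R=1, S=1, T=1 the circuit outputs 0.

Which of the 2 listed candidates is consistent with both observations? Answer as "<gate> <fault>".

M3 stuck-at-0

Evaluate each candidate on input P=1, Q=0, R=1, S=1, T=1:
  M8 stuck-at-0: M1=1, M2=0, M3=0, M4=1, M5=0, M6=0, M7=0, M8=0 [stuck-at-0], M9=1 → 1 — eliminated
  M3 stuck-at-0: M1=1, M2=0, M3=0 [stuck-at-0], M4=1, M5=0, M6=0, M7=0, M8=1, M9=0 → 0 — matches
Only M3 stuck-at-0 reproduces the observed 0.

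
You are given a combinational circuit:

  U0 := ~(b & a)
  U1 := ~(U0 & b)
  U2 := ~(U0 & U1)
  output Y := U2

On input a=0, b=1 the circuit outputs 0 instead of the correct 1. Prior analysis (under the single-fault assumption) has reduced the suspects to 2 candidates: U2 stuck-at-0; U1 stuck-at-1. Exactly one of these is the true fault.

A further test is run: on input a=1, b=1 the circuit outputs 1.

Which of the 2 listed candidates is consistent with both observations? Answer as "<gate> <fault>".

Evaluate each candidate on input a=1, b=1:
  U2 stuck-at-0: U0=0, U1=1, U2=0 [stuck-at-0] → 0 — eliminated
  U1 stuck-at-1: U0=0, U1=1 [stuck-at-1], U2=1 → 1 — matches
Only U1 stuck-at-1 reproduces the observed 1.

U1 stuck-at-1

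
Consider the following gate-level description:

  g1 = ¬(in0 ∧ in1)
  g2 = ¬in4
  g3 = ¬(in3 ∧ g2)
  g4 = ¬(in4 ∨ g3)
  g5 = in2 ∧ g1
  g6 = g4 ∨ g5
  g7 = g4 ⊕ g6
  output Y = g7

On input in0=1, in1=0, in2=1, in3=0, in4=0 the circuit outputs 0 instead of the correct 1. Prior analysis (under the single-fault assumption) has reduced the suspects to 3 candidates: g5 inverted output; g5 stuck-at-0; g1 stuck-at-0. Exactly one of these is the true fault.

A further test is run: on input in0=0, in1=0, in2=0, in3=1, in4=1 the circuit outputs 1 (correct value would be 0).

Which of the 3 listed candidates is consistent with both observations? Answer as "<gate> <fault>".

g5 inverted output

Evaluate each candidate on input in0=0, in1=0, in2=0, in3=1, in4=1:
  g5 inverted output: g1=1, g2=0, g3=1, g4=0, g5=1 [inverted output], g6=1, g7=1 → 1 — matches
  g5 stuck-at-0: g1=1, g2=0, g3=1, g4=0, g5=0 [stuck-at-0], g6=0, g7=0 → 0 — eliminated
  g1 stuck-at-0: g1=0 [stuck-at-0], g2=0, g3=1, g4=0, g5=0, g6=0, g7=0 → 0 — eliminated
Only g5 inverted output reproduces the observed 1.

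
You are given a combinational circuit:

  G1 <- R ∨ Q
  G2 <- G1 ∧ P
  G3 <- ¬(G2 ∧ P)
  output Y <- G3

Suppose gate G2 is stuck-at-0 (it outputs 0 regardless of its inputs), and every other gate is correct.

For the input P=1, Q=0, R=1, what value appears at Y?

Propagate with G2 forced: G1=1, G2=0 [stuck-at-0], G3=1.
So Y = 1. (Without the fault it would be 0.)

1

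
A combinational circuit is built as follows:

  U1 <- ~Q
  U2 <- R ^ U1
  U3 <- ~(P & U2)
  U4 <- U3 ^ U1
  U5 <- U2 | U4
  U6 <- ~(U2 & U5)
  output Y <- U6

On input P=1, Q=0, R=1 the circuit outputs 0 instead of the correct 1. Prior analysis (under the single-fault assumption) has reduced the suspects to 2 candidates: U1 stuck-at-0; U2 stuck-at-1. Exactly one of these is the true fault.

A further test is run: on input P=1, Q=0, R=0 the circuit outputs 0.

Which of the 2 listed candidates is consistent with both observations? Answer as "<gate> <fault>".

U2 stuck-at-1

Evaluate each candidate on input P=1, Q=0, R=0:
  U1 stuck-at-0: U1=0 [stuck-at-0], U2=0, U3=1, U4=1, U5=1, U6=1 → 1 — eliminated
  U2 stuck-at-1: U1=1, U2=1 [stuck-at-1], U3=0, U4=1, U5=1, U6=0 → 0 — matches
Only U2 stuck-at-1 reproduces the observed 0.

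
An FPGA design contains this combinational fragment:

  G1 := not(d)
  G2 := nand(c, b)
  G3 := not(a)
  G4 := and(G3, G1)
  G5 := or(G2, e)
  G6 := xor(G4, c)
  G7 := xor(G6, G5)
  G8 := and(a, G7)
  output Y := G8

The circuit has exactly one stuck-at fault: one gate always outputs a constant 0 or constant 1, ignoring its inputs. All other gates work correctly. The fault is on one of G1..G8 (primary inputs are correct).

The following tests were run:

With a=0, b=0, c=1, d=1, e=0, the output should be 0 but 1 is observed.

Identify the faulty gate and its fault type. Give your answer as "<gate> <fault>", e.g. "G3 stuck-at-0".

G8 stuck-at-1

Fault-free values for test 1 (a=0, b=0, c=1, d=1, e=0): G1=0, G2=1, G3=1, G4=0, G5=1, G6=1, G7=0, G8=0, giving Y=0. Observed 1.
Test 1: faults giving observed 1 are {G8 stuck-at-1}.
Only G8 stuck-at-1 is consistent with every test.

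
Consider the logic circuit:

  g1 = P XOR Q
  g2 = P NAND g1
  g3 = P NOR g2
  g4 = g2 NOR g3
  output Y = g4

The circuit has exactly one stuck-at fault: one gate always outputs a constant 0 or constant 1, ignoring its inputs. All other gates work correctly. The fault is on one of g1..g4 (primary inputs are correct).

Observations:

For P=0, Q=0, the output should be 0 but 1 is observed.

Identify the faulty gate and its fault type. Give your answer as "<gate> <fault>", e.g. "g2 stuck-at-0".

Fault-free values for test 1 (P=0, Q=0): g1=0, g2=1, g3=0, g4=0, giving Y=0. Observed 1.
Test 1: faults giving observed 1 are {g4 stuck-at-1}.
Only g4 stuck-at-1 is consistent with every test.

g4 stuck-at-1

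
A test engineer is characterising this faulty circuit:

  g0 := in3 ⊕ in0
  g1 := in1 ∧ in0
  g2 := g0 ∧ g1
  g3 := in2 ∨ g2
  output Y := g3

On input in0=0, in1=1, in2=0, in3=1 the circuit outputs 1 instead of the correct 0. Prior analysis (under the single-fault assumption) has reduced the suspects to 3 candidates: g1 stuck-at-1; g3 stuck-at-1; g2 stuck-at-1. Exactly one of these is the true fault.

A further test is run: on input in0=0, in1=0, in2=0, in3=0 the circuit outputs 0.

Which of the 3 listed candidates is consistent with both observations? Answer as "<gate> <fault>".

g1 stuck-at-1

Evaluate each candidate on input in0=0, in1=0, in2=0, in3=0:
  g1 stuck-at-1: g0=0, g1=1 [stuck-at-1], g2=0, g3=0 → 0 — matches
  g3 stuck-at-1: g0=0, g1=0, g2=0, g3=1 [stuck-at-1] → 1 — eliminated
  g2 stuck-at-1: g0=0, g1=0, g2=1 [stuck-at-1], g3=1 → 1 — eliminated
Only g1 stuck-at-1 reproduces the observed 0.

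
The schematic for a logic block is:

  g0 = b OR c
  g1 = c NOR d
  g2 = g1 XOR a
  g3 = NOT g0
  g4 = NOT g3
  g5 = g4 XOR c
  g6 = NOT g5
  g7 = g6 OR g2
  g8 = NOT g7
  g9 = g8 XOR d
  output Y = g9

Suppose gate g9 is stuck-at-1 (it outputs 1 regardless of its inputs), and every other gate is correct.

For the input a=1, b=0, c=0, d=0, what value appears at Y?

Propagate with g9 forced: g0=0, g1=1, g2=0, g3=1, g4=0, g5=0, g6=1, g7=1, g8=0, g9=1 [stuck-at-1].
So Y = 1. (Without the fault it would be 0.)

1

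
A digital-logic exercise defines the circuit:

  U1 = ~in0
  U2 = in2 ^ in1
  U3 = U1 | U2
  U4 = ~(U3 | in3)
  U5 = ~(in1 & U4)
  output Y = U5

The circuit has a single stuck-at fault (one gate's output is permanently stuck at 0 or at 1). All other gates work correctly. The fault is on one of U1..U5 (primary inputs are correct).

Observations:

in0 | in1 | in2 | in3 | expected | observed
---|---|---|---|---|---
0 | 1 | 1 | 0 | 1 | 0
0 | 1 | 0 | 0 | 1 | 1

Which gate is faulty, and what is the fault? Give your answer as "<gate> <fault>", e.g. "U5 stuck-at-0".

Fault-free values for test 1 (in0=0, in1=1, in2=1, in3=0): U1=1, U2=0, U3=1, U4=0, U5=1, giving Y=1. Observed 0.
Test 1: faults giving observed 0 are {U1 stuck-at-0, U3 stuck-at-0, U4 stuck-at-1, U5 stuck-at-0}.
Test 2 (in0=0, in1=1, in2=0, in3=0): fault-free U1=1, U2=1, U3=1, U4=0, U5=1 → 1; observed 1. Eliminates U3 stuck-at-0, U4 stuck-at-1, U5 stuck-at-0.
Only U1 stuck-at-0 is consistent with every test.

U1 stuck-at-0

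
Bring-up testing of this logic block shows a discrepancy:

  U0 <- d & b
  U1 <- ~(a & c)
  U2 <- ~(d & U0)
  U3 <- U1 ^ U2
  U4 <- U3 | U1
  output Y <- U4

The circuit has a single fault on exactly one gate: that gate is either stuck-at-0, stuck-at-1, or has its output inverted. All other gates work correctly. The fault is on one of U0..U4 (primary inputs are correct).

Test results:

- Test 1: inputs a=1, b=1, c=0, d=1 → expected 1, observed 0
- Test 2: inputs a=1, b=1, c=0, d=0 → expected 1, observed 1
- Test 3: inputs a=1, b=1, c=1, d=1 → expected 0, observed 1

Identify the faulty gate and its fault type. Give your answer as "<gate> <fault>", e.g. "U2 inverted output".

Fault-free values for test 1 (a=1, b=1, c=0, d=1): U0=1, U1=1, U2=0, U3=1, U4=1, giving Y=1. Observed 0.
Test 1: faults giving observed 0 are {U1 stuck-at-0, U1 inverted output, U4 stuck-at-0, U4 inverted output}.
Test 2 (a=1, b=1, c=0, d=0): fault-free U0=0, U1=1, U2=1, U3=0, U4=1 → 1; observed 1. Eliminates U4 stuck-at-0, U4 inverted output.
Test 3 (a=1, b=1, c=1, d=1): fault-free U0=1, U1=0, U2=0, U3=0, U4=0 → 0; observed 1. Eliminates U1 stuck-at-0.
Only U1 inverted output is consistent with every test.

U1 inverted output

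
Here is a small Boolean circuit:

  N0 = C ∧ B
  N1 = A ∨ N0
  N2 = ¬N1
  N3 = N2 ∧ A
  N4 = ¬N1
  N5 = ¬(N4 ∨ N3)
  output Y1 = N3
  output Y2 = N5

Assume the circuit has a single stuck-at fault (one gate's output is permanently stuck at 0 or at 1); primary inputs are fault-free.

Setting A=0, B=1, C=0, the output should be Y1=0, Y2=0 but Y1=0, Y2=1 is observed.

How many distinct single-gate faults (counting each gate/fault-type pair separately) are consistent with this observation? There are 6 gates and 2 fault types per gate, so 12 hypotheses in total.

Fault-free: N0=0, N1=0, N2=1, N3=0, N4=1, N5=0 → Y1=0, Y2=0. Observed Y1=0, Y2=1.
  N0 stuck-at-0: output Y1=0, Y2=0 ✗
  N0 stuck-at-1: output Y1=0, Y2=1 ✓
  N1 stuck-at-0: output Y1=0, Y2=0 ✗
  N1 stuck-at-1: output Y1=0, Y2=1 ✓
  N2 stuck-at-0: output Y1=0, Y2=0 ✗
  N2 stuck-at-1: output Y1=0, Y2=0 ✗
  N3 stuck-at-0: output Y1=0, Y2=0 ✗
  N3 stuck-at-1: output Y1=1, Y2=0 ✗
  N4 stuck-at-0: output Y1=0, Y2=1 ✓
  N4 stuck-at-1: output Y1=0, Y2=0 ✗
  N5 stuck-at-0: output Y1=0, Y2=0 ✗
  N5 stuck-at-1: output Y1=0, Y2=1 ✓
Consistent faults: {N0 stuck-at-1, N1 stuck-at-1, N4 stuck-at-0, N5 stuck-at-1} — 4 in all.

4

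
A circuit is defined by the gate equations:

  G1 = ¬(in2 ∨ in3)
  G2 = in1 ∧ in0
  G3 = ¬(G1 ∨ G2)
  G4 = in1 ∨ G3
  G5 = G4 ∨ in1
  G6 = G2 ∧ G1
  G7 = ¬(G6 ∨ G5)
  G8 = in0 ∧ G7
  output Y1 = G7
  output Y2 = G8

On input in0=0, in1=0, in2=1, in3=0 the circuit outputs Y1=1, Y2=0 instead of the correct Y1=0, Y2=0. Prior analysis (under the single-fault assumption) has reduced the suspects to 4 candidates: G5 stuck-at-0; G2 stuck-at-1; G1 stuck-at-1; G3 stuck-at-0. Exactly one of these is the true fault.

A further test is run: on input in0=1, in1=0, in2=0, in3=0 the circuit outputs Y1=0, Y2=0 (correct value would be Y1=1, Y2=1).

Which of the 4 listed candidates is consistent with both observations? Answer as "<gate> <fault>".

G2 stuck-at-1

Evaluate each candidate on input in0=1, in1=0, in2=0, in3=0:
  G5 stuck-at-0: G1=1, G2=0, G3=0, G4=0, G5=0 [stuck-at-0], G6=0, G7=1, G8=1 → Y1=1, Y2=1 — eliminated
  G2 stuck-at-1: G1=1, G2=1 [stuck-at-1], G3=0, G4=0, G5=0, G6=1, G7=0, G8=0 → Y1=0, Y2=0 — matches
  G1 stuck-at-1: G1=1 [stuck-at-1], G2=0, G3=0, G4=0, G5=0, G6=0, G7=1, G8=1 → Y1=1, Y2=1 — eliminated
  G3 stuck-at-0: G1=1, G2=0, G3=0 [stuck-at-0], G4=0, G5=0, G6=0, G7=1, G8=1 → Y1=1, Y2=1 — eliminated
Only G2 stuck-at-1 reproduces the observed Y1=0, Y2=0.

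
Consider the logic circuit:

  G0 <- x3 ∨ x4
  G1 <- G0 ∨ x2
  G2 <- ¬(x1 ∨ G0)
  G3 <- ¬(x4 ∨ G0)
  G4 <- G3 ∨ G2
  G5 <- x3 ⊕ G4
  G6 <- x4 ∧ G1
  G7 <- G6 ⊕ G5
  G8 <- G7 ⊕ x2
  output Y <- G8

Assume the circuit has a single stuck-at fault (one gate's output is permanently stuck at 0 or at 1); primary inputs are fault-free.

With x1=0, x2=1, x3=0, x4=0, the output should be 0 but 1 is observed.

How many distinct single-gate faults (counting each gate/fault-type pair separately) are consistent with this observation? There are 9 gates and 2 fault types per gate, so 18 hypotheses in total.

6

Fault-free: G0=0, G1=1, G2=1, G3=1, G4=1, G5=1, G6=0, G7=1, G8=0 → 0. Observed 1.
  G0: stuck-at-1 ✓; others ✗
  G1: none of the 2 fault types match ✗
  G2: none of the 2 fault types match ✗
  G3: none of the 2 fault types match ✗
  G4: stuck-at-0 ✓; others ✗
  G5: stuck-at-0 ✓; others ✗
  G6: stuck-at-1 ✓; others ✗
  G7: stuck-at-0 ✓; others ✗
  G8: stuck-at-1 ✓; others ✗
Consistent faults: {G0 stuck-at-1, G4 stuck-at-0, G5 stuck-at-0, G6 stuck-at-1, G7 stuck-at-0, G8 stuck-at-1} — 6 in all.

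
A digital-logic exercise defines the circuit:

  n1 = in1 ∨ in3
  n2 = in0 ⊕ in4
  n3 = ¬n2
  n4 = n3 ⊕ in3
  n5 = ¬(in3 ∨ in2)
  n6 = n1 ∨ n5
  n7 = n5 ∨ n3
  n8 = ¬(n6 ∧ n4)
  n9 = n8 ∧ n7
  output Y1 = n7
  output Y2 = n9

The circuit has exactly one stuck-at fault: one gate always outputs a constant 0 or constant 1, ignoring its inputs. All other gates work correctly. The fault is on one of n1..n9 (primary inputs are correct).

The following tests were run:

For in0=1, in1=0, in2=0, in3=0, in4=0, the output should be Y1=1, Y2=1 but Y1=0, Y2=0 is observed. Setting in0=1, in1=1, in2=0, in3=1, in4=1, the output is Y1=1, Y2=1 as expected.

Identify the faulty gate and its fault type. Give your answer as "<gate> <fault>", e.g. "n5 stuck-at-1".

Fault-free values for test 1 (in0=1, in1=0, in2=0, in3=0, in4=0): n1=0, n2=1, n3=0, n4=0, n5=1, n6=1, n7=1, n8=1, n9=1, giving Y1=1, Y2=1. Observed Y1=0, Y2=0.
Test 1: faults giving observed Y1=0, Y2=0 are {n5 stuck-at-0, n7 stuck-at-0}.
Test 2 (in0=1, in1=1, in2=0, in3=1, in4=1): fault-free n1=1, n2=0, n3=1, n4=0, n5=0, n6=1, n7=1, n8=1, n9=1 → Y1=1, Y2=1; observed Y1=1, Y2=1. Eliminates n7 stuck-at-0.
Only n5 stuck-at-0 is consistent with every test.

n5 stuck-at-0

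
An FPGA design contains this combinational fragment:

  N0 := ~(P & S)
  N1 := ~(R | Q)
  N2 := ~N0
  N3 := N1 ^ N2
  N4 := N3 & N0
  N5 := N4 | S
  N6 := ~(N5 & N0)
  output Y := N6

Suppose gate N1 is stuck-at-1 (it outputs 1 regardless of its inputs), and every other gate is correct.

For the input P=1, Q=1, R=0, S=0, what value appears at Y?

0

Propagate with N1 forced: N0=1, N1=1 [stuck-at-1], N2=0, N3=1, N4=1, N5=1, N6=0.
So Y = 0. (Without the fault it would be 1.)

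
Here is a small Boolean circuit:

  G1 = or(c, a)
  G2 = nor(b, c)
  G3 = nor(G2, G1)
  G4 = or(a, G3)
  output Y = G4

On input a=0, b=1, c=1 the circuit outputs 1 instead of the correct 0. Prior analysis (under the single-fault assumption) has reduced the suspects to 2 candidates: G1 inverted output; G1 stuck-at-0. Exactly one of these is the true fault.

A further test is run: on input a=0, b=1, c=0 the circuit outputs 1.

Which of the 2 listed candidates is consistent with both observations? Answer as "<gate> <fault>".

Evaluate each candidate on input a=0, b=1, c=0:
  G1 inverted output: G1=1 [inverted output], G2=0, G3=0, G4=0 → 0 — eliminated
  G1 stuck-at-0: G1=0 [stuck-at-0], G2=0, G3=1, G4=1 → 1 — matches
Only G1 stuck-at-0 reproduces the observed 1.

G1 stuck-at-0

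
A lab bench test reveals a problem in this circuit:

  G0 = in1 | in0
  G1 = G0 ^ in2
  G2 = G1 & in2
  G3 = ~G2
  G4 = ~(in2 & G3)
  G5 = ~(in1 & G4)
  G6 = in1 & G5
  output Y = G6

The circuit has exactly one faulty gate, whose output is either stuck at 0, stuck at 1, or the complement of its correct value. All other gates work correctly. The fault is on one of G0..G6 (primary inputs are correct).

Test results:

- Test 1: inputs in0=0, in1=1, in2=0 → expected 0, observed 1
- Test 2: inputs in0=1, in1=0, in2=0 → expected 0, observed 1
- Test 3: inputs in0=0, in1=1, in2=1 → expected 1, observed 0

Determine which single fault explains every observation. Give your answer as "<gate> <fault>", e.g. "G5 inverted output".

Fault-free values for test 1 (in0=0, in1=1, in2=0): G0=1, G1=1, G2=0, G3=1, G4=1, G5=0, G6=0, giving Y=0. Observed 1.
Test 1: faults giving observed 1 are {G4 stuck-at-0, G4 inverted output, G5 stuck-at-1, G5 inverted output, G6 stuck-at-1, G6 inverted output}.
Test 2 (in0=1, in1=0, in2=0): fault-free G0=1, G1=1, G2=0, G3=1, G4=1, G5=1, G6=0 → 0; observed 1. Eliminates G4 stuck-at-0, G4 inverted output, G5 stuck-at-1, G5 inverted output.
Test 3 (in0=0, in1=1, in2=1): fault-free G0=1, G1=0, G2=0, G3=1, G4=0, G5=1, G6=1 → 1; observed 0. Eliminates G6 stuck-at-1.
Only G6 inverted output is consistent with every test.

G6 inverted output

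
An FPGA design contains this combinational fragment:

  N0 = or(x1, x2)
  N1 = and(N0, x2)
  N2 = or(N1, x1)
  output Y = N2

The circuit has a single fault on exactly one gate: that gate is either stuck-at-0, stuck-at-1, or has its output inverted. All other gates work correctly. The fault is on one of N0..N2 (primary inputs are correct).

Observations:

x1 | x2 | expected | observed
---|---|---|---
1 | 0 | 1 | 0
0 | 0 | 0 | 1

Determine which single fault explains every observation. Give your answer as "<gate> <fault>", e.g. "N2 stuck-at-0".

Fault-free values for test 1 (x1=1, x2=0): N0=1, N1=0, N2=1, giving Y=1. Observed 0.
Test 1: faults giving observed 0 are {N2 stuck-at-0, N2 inverted output}.
Test 2 (x1=0, x2=0): fault-free N0=0, N1=0, N2=0 → 0; observed 1. Eliminates N2 stuck-at-0.
Only N2 inverted output is consistent with every test.

N2 inverted output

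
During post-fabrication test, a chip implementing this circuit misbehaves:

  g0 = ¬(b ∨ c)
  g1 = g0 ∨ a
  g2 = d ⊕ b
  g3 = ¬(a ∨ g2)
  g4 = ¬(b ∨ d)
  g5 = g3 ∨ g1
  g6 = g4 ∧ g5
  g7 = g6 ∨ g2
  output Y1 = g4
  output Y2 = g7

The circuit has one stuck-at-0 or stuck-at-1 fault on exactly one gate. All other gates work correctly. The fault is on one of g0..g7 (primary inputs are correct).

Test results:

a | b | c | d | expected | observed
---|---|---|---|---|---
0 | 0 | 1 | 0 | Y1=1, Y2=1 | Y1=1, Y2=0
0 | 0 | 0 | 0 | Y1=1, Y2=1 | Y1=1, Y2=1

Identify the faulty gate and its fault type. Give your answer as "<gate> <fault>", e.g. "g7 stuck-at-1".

g3 stuck-at-0

Fault-free values for test 1 (a=0, b=0, c=1, d=0): g0=0, g1=0, g2=0, g3=1, g4=1, g5=1, g6=1, g7=1, giving Y1=1, Y2=1. Observed Y1=1, Y2=0.
Test 1: faults giving observed Y1=1, Y2=0 are {g3 stuck-at-0, g5 stuck-at-0, g6 stuck-at-0, g7 stuck-at-0}.
Test 2 (a=0, b=0, c=0, d=0): fault-free g0=1, g1=1, g2=0, g3=1, g4=1, g5=1, g6=1, g7=1 → Y1=1, Y2=1; observed Y1=1, Y2=1. Eliminates g5 stuck-at-0, g6 stuck-at-0, g7 stuck-at-0.
Only g3 stuck-at-0 is consistent with every test.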